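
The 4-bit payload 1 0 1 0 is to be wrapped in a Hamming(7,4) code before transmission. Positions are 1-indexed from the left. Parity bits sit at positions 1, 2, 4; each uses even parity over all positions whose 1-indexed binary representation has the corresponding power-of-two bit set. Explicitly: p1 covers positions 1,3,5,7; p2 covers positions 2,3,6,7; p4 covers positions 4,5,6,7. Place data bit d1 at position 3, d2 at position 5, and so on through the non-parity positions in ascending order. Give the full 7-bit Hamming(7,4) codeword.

1011010

Place data bits at non-power-of-two positions: b3=1, b5=0, b6=1, b7=0.
p1 = XOR of data positions {3,5,7} = 1⊕0⊕0 = 1
p2 = XOR of data positions {3,6,7} = 1⊕1⊕0 = 0
p4 = XOR of data positions {5,6,7} = 0⊕1⊕0 = 1
Codeword b1..b7 = 1011010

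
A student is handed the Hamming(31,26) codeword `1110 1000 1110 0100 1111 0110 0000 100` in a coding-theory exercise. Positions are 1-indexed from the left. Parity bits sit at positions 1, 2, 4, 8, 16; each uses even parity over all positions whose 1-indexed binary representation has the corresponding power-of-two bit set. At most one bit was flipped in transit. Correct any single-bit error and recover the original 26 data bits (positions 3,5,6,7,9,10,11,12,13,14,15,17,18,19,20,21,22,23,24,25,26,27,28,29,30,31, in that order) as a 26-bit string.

11001110010111101100010100

s1: b1⊕b3⊕b5⊕b7⊕b9⊕b11⊕b13⊕b15⊕b17⊕b19⊕b21⊕b23⊕b25⊕b27⊕b29⊕b31 = 1⊕1⊕1⊕0⊕1⊕1⊕0⊕0⊕1⊕1⊕0⊕1⊕0⊕0⊕1⊕0 = 1
s2: b2⊕b3⊕b6⊕b7⊕b10⊕b11⊕b14⊕b15⊕b18⊕b19⊕b22⊕b23⊕b26⊕b27⊕b30⊕b31 = 1⊕1⊕0⊕0⊕1⊕1⊕1⊕0⊕1⊕1⊕1⊕1⊕0⊕0⊕0⊕0 = 1
s4: b4⊕b5⊕b6⊕b7⊕b12⊕b13⊕b14⊕b15⊕b20⊕b21⊕b22⊕b23⊕b28⊕b29⊕b30⊕b31 = 0⊕1⊕0⊕0⊕0⊕0⊕1⊕0⊕1⊕0⊕1⊕1⊕0⊕1⊕0⊕0 = 0
s8: b8⊕b9⊕b10⊕b11⊕b12⊕b13⊕b14⊕b15⊕b24⊕b25⊕b26⊕b27⊕b28⊕b29⊕b30⊕b31 = 0⊕1⊕1⊕1⊕0⊕0⊕1⊕0⊕0⊕0⊕0⊕0⊕0⊕1⊕0⊕0 = 1
s16: b16⊕b17⊕b18⊕b19⊕b20⊕b21⊕b22⊕b23⊕b24⊕b25⊕b26⊕b27⊕b28⊕b29⊕b30⊕b31 = 0⊕1⊕1⊕1⊕1⊕0⊕1⊕1⊕0⊕0⊕0⊕0⊕0⊕1⊕0⊕0 = 1
Syndrome (s16...s1) = 11011 → position 27.
Flip bit 27: corrected codeword = 1110100011100100111101100010100
Data bits at positions 3,5,6,7,9,10,11,12,13,14,15,17,18,19,20,21,22,23,24,25,26,27,28,29,30,31: 11001110010111101100010100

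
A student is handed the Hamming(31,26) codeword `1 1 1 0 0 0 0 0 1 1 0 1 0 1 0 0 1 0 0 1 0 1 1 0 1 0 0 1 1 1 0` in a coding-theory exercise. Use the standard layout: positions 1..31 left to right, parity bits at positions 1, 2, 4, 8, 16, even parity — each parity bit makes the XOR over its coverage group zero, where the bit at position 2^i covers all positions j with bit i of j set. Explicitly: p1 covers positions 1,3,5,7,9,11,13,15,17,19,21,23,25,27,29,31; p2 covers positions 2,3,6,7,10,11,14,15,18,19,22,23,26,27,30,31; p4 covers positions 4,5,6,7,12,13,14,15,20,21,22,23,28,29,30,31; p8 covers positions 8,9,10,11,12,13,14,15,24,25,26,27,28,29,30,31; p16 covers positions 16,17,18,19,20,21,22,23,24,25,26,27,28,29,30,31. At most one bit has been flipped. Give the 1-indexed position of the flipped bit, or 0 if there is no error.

3

s1: b1⊕b3⊕b5⊕b7⊕b9⊕b11⊕b13⊕b15⊕b17⊕b19⊕b21⊕b23⊕b25⊕b27⊕b29⊕b31 = 1⊕1⊕0⊕0⊕1⊕0⊕0⊕0⊕1⊕0⊕0⊕1⊕1⊕0⊕1⊕0 = 1
s2: b2⊕b3⊕b6⊕b7⊕b10⊕b11⊕b14⊕b15⊕b18⊕b19⊕b22⊕b23⊕b26⊕b27⊕b30⊕b31 = 1⊕1⊕0⊕0⊕1⊕0⊕1⊕0⊕0⊕0⊕1⊕1⊕0⊕0⊕1⊕0 = 1
s4: b4⊕b5⊕b6⊕b7⊕b12⊕b13⊕b14⊕b15⊕b20⊕b21⊕b22⊕b23⊕b28⊕b29⊕b30⊕b31 = 0⊕0⊕0⊕0⊕1⊕0⊕1⊕0⊕1⊕0⊕1⊕1⊕1⊕1⊕1⊕0 = 0
s8: b8⊕b9⊕b10⊕b11⊕b12⊕b13⊕b14⊕b15⊕b24⊕b25⊕b26⊕b27⊕b28⊕b29⊕b30⊕b31 = 0⊕1⊕1⊕0⊕1⊕0⊕1⊕0⊕0⊕1⊕0⊕0⊕1⊕1⊕1⊕0 = 0
s16: b16⊕b17⊕b18⊕b19⊕b20⊕b21⊕b22⊕b23⊕b24⊕b25⊕b26⊕b27⊕b28⊕b29⊕b30⊕b31 = 0⊕1⊕0⊕0⊕1⊕0⊕1⊕1⊕0⊕1⊕0⊕0⊕1⊕1⊕1⊕0 = 0
Syndrome (s16...s1) = 00011 → position 3.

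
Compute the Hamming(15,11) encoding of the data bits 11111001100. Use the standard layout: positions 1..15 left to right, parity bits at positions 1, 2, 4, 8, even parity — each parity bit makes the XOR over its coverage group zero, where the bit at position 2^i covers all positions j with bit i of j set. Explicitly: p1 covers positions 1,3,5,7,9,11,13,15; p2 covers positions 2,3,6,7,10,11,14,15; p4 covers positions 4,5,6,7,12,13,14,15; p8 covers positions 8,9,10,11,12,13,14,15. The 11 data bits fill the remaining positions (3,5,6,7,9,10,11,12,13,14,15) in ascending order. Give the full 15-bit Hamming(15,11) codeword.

111111111001100

Place data bits at non-power-of-two positions: b3=1, b5=1, b6=1, b7=1, b9=1, b10=0, b11=0, b12=1, b13=1, b14=0, b15=0.
p1 = XOR of data positions {3,5,7,9,11,13,15} = 1⊕1⊕1⊕1⊕0⊕1⊕0 = 1
p2 = XOR of data positions {3,6,7,10,11,14,15} = 1⊕1⊕1⊕0⊕0⊕0⊕0 = 1
p4 = XOR of data positions {5,6,7,12,13,14,15} = 1⊕1⊕1⊕1⊕1⊕0⊕0 = 1
p8 = XOR of data positions {9,10,11,12,13,14,15} = 1⊕0⊕0⊕1⊕1⊕0⊕0 = 1
Codeword b1..b15 = 111111111001100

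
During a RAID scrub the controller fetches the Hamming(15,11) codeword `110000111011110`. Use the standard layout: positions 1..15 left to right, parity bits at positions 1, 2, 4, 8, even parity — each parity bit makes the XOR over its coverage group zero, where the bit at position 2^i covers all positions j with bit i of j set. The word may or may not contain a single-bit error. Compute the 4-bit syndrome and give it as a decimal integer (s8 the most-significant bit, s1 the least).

s1: b1⊕b3⊕b5⊕b7⊕b9⊕b11⊕b13⊕b15 = 1⊕0⊕0⊕1⊕1⊕1⊕1⊕0 = 1
s2: b2⊕b3⊕b6⊕b7⊕b10⊕b11⊕b14⊕b15 = 1⊕0⊕0⊕1⊕0⊕1⊕1⊕0 = 0
s4: b4⊕b5⊕b6⊕b7⊕b12⊕b13⊕b14⊕b15 = 0⊕0⊕0⊕1⊕1⊕1⊕1⊕0 = 0
s8: b8⊕b9⊕b10⊕b11⊕b12⊕b13⊕b14⊕b15 = 1⊕1⊕0⊕1⊕1⊕1⊕1⊕0 = 0
Syndrome (s8...s1) = 0001 → position 1.

1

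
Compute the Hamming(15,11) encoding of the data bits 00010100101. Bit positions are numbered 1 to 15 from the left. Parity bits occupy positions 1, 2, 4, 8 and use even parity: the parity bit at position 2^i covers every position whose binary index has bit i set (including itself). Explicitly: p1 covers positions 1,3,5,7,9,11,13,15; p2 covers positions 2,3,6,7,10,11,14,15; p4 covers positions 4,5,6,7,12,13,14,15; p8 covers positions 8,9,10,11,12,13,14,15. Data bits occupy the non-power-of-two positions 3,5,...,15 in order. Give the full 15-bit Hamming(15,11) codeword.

Place data bits at non-power-of-two positions: b3=0, b5=0, b6=0, b7=1, b9=0, b10=1, b11=0, b12=0, b13=1, b14=0, b15=1.
p1 = XOR of data positions {3,5,7,9,11,13,15} = 0⊕0⊕1⊕0⊕0⊕1⊕1 = 1
p2 = XOR of data positions {3,6,7,10,11,14,15} = 0⊕0⊕1⊕1⊕0⊕0⊕1 = 1
p4 = XOR of data positions {5,6,7,12,13,14,15} = 0⊕0⊕1⊕0⊕1⊕0⊕1 = 1
p8 = XOR of data positions {9,10,11,12,13,14,15} = 0⊕1⊕0⊕0⊕1⊕0⊕1 = 1
Codeword b1..b15 = 110100110100101

110100110100101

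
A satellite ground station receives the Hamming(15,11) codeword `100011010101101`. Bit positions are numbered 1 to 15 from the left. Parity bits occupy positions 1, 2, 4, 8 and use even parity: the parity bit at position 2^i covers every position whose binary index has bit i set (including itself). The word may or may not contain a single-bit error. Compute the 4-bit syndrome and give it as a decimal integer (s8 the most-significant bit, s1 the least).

14

s1: b1⊕b3⊕b5⊕b7⊕b9⊕b11⊕b13⊕b15 = 1⊕0⊕1⊕0⊕0⊕0⊕1⊕1 = 0
s2: b2⊕b3⊕b6⊕b7⊕b10⊕b11⊕b14⊕b15 = 0⊕0⊕1⊕0⊕1⊕0⊕0⊕1 = 1
s4: b4⊕b5⊕b6⊕b7⊕b12⊕b13⊕b14⊕b15 = 0⊕1⊕1⊕0⊕1⊕1⊕0⊕1 = 1
s8: b8⊕b9⊕b10⊕b11⊕b12⊕b13⊕b14⊕b15 = 1⊕0⊕1⊕0⊕1⊕1⊕0⊕1 = 1
Syndrome (s8...s1) = 1110 → position 14.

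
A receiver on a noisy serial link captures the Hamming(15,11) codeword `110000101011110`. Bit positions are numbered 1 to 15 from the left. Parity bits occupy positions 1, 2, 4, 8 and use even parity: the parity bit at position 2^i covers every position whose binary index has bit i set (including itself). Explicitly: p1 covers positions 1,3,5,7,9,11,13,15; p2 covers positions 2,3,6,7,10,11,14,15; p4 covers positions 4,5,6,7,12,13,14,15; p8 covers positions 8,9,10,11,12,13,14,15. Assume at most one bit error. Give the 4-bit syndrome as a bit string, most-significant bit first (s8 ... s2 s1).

s1: b1⊕b3⊕b5⊕b7⊕b9⊕b11⊕b13⊕b15 = 1⊕0⊕0⊕1⊕1⊕1⊕1⊕0 = 1
s2: b2⊕b3⊕b6⊕b7⊕b10⊕b11⊕b14⊕b15 = 1⊕0⊕0⊕1⊕0⊕1⊕1⊕0 = 0
s4: b4⊕b5⊕b6⊕b7⊕b12⊕b13⊕b14⊕b15 = 0⊕0⊕0⊕1⊕1⊕1⊕1⊕0 = 0
s8: b8⊕b9⊕b10⊕b11⊕b12⊕b13⊕b14⊕b15 = 0⊕1⊕0⊕1⊕1⊕1⊕1⊕0 = 1
Syndrome (s8...s1) = 1001 → position 9.

1001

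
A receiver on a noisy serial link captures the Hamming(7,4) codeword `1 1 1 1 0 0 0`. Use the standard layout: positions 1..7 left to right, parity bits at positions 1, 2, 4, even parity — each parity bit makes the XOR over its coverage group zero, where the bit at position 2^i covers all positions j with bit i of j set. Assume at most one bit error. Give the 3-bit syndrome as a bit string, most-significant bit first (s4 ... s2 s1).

100

s1: b1⊕b3⊕b5⊕b7 = 1⊕1⊕0⊕0 = 0
s2: b2⊕b3⊕b6⊕b7 = 1⊕1⊕0⊕0 = 0
s4: b4⊕b5⊕b6⊕b7 = 1⊕0⊕0⊕0 = 1
Syndrome (s4...s1) = 100 → position 4.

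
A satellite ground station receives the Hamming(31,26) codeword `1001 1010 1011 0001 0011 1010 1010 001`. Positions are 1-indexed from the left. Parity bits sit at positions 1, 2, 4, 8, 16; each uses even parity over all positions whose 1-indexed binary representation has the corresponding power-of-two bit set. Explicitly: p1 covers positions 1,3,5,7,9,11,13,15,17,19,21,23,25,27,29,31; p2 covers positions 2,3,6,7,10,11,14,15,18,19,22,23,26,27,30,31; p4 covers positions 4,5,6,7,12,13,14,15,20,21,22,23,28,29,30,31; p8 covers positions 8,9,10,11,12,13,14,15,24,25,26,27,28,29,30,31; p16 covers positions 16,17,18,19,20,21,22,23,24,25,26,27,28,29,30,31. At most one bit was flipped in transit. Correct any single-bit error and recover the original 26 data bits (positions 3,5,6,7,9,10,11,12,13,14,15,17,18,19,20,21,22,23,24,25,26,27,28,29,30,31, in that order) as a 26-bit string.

s1: b1⊕b3⊕b5⊕b7⊕b9⊕b11⊕b13⊕b15⊕b17⊕b19⊕b21⊕b23⊕b25⊕b27⊕b29⊕b31 = 1⊕0⊕1⊕1⊕1⊕1⊕0⊕0⊕0⊕1⊕1⊕1⊕1⊕1⊕0⊕1 = 1
s2: b2⊕b3⊕b6⊕b7⊕b10⊕b11⊕b14⊕b15⊕b18⊕b19⊕b22⊕b23⊕b26⊕b27⊕b30⊕b31 = 0⊕0⊕0⊕1⊕0⊕1⊕0⊕0⊕0⊕1⊕0⊕1⊕0⊕1⊕0⊕1 = 0
s4: b4⊕b5⊕b6⊕b7⊕b12⊕b13⊕b14⊕b15⊕b20⊕b21⊕b22⊕b23⊕b28⊕b29⊕b30⊕b31 = 1⊕1⊕0⊕1⊕1⊕0⊕0⊕0⊕1⊕1⊕0⊕1⊕0⊕0⊕0⊕1 = 0
s8: b8⊕b9⊕b10⊕b11⊕b12⊕b13⊕b14⊕b15⊕b24⊕b25⊕b26⊕b27⊕b28⊕b29⊕b30⊕b31 = 0⊕1⊕0⊕1⊕1⊕0⊕0⊕0⊕0⊕1⊕0⊕1⊕0⊕0⊕0⊕1 = 0
s16: b16⊕b17⊕b18⊕b19⊕b20⊕b21⊕b22⊕b23⊕b24⊕b25⊕b26⊕b27⊕b28⊕b29⊕b30⊕b31 = 1⊕0⊕0⊕1⊕1⊕1⊕0⊕1⊕0⊕1⊕0⊕1⊕0⊕0⊕0⊕1 = 0
Syndrome (s16...s1) = 00001 → position 1.
Flip bit 1: corrected codeword = 0001101010110001001110101010001
Data bits at positions 3,5,6,7,9,10,11,12,13,14,15,17,18,19,20,21,22,23,24,25,26,27,28,29,30,31: 01011011000001110101010001

01011011000001110101010001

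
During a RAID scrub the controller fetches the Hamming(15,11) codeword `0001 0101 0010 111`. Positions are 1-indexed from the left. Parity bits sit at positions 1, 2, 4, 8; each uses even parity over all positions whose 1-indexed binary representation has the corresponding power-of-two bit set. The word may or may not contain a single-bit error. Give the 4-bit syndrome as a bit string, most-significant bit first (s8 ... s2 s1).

1101

s1: b1⊕b3⊕b5⊕b7⊕b9⊕b11⊕b13⊕b15 = 0⊕0⊕0⊕0⊕0⊕1⊕1⊕1 = 1
s2: b2⊕b3⊕b6⊕b7⊕b10⊕b11⊕b14⊕b15 = 0⊕0⊕1⊕0⊕0⊕1⊕1⊕1 = 0
s4: b4⊕b5⊕b6⊕b7⊕b12⊕b13⊕b14⊕b15 = 1⊕0⊕1⊕0⊕0⊕1⊕1⊕1 = 1
s8: b8⊕b9⊕b10⊕b11⊕b12⊕b13⊕b14⊕b15 = 1⊕0⊕0⊕1⊕0⊕1⊕1⊕1 = 1
Syndrome (s8...s1) = 1101 → position 13.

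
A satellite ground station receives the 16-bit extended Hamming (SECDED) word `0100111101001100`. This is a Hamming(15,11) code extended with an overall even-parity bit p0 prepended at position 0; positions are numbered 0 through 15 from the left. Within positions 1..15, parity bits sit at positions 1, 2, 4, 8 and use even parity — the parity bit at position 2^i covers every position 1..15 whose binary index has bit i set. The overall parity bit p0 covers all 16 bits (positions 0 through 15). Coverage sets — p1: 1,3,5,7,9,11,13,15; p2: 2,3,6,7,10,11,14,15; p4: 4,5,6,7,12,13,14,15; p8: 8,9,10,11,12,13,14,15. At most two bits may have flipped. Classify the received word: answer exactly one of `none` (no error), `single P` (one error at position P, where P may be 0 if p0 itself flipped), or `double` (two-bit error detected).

double

s1: b1⊕b3⊕b5⊕b7⊕b9⊕b11⊕b13⊕b15 = 1⊕0⊕1⊕1⊕1⊕0⊕1⊕0 = 1
s2: b2⊕b3⊕b6⊕b7⊕b10⊕b11⊕b14⊕b15 = 0⊕0⊕1⊕1⊕0⊕0⊕0⊕0 = 0
s4: b4⊕b5⊕b6⊕b7⊕b12⊕b13⊕b14⊕b15 = 1⊕1⊕1⊕1⊕1⊕1⊕0⊕0 = 0
s8: b8⊕b9⊕b10⊕b11⊕b12⊕b13⊕b14⊕b15 = 0⊕1⊕0⊕0⊕1⊕1⊕0⊕0 = 1
Syndrome (s8...s1) = 1001 → position 9.
Overall parity (XOR of all 16 bits, including p0): 0⊕1⊕0⊕0⊕1⊕1⊕1⊕1⊕0⊕1⊕0⊕0⊕1⊕1⊕0⊕0 = 0
Overall=0, syndrome position=9 → double-bit error detected (uncorrectable).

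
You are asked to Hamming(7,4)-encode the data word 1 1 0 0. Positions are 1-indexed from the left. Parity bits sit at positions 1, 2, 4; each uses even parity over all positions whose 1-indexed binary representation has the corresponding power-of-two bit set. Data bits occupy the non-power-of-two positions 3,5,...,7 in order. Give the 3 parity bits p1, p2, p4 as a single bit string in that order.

Place data bits at non-power-of-two positions: b3=1, b5=1, b6=0, b7=0.
p1 = XOR of data positions {3,5,7} = 1⊕1⊕0 = 0
p2 = XOR of data positions {3,6,7} = 1⊕0⊕0 = 1
p4 = XOR of data positions {5,6,7} = 1⊕0⊕0 = 1
Parity bits p1,p2,p4 = 011

011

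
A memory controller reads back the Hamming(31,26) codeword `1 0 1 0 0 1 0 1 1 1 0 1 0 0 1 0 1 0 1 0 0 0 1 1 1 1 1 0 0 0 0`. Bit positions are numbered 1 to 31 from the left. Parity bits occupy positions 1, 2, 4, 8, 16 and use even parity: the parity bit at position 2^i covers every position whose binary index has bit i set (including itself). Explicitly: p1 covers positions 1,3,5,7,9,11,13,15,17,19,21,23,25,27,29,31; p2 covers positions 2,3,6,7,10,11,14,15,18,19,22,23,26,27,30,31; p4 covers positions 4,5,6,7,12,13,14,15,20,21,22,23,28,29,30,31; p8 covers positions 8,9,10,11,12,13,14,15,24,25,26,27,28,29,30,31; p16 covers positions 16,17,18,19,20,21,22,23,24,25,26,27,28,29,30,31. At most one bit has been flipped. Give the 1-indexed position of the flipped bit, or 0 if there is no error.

25

s1: b1⊕b3⊕b5⊕b7⊕b9⊕b11⊕b13⊕b15⊕b17⊕b19⊕b21⊕b23⊕b25⊕b27⊕b29⊕b31 = 1⊕1⊕0⊕0⊕1⊕0⊕0⊕1⊕1⊕1⊕0⊕1⊕1⊕1⊕0⊕0 = 1
s2: b2⊕b3⊕b6⊕b7⊕b10⊕b11⊕b14⊕b15⊕b18⊕b19⊕b22⊕b23⊕b26⊕b27⊕b30⊕b31 = 0⊕1⊕1⊕0⊕1⊕0⊕0⊕1⊕0⊕1⊕0⊕1⊕1⊕1⊕0⊕0 = 0
s4: b4⊕b5⊕b6⊕b7⊕b12⊕b13⊕b14⊕b15⊕b20⊕b21⊕b22⊕b23⊕b28⊕b29⊕b30⊕b31 = 0⊕0⊕1⊕0⊕1⊕0⊕0⊕1⊕0⊕0⊕0⊕1⊕0⊕0⊕0⊕0 = 0
s8: b8⊕b9⊕b10⊕b11⊕b12⊕b13⊕b14⊕b15⊕b24⊕b25⊕b26⊕b27⊕b28⊕b29⊕b30⊕b31 = 1⊕1⊕1⊕0⊕1⊕0⊕0⊕1⊕1⊕1⊕1⊕1⊕0⊕0⊕0⊕0 = 1
s16: b16⊕b17⊕b18⊕b19⊕b20⊕b21⊕b22⊕b23⊕b24⊕b25⊕b26⊕b27⊕b28⊕b29⊕b30⊕b31 = 0⊕1⊕0⊕1⊕0⊕0⊕0⊕1⊕1⊕1⊕1⊕1⊕0⊕0⊕0⊕0 = 1
Syndrome (s16...s1) = 11001 → position 25.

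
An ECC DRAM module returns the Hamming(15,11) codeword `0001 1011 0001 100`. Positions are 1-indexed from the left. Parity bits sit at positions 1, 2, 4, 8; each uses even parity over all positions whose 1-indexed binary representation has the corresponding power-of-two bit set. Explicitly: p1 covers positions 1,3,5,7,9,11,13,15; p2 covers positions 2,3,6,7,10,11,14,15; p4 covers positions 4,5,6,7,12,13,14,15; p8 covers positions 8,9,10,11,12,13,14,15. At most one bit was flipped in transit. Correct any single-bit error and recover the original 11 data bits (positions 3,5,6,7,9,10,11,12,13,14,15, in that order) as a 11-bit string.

01010001101

s1: b1⊕b3⊕b5⊕b7⊕b9⊕b11⊕b13⊕b15 = 0⊕0⊕1⊕1⊕0⊕0⊕1⊕0 = 1
s2: b2⊕b3⊕b6⊕b7⊕b10⊕b11⊕b14⊕b15 = 0⊕0⊕0⊕1⊕0⊕0⊕0⊕0 = 1
s4: b4⊕b5⊕b6⊕b7⊕b12⊕b13⊕b14⊕b15 = 1⊕1⊕0⊕1⊕1⊕1⊕0⊕0 = 1
s8: b8⊕b9⊕b10⊕b11⊕b12⊕b13⊕b14⊕b15 = 1⊕0⊕0⊕0⊕1⊕1⊕0⊕0 = 1
Syndrome (s8...s1) = 1111 → position 15.
Flip bit 15: corrected codeword = 000110110001101
Data bits at positions 3,5,6,7,9,10,11,12,13,14,15: 01010001101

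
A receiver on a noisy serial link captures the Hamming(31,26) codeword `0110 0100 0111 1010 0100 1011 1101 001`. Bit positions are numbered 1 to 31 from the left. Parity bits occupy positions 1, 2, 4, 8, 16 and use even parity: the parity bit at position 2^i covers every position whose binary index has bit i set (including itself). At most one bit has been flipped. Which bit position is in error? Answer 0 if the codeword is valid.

s1: b1⊕b3⊕b5⊕b7⊕b9⊕b11⊕b13⊕b15⊕b17⊕b19⊕b21⊕b23⊕b25⊕b27⊕b29⊕b31 = 0⊕1⊕0⊕0⊕0⊕1⊕1⊕1⊕0⊕0⊕1⊕1⊕1⊕0⊕0⊕1 = 0
s2: b2⊕b3⊕b6⊕b7⊕b10⊕b11⊕b14⊕b15⊕b18⊕b19⊕b22⊕b23⊕b26⊕b27⊕b30⊕b31 = 1⊕1⊕1⊕0⊕1⊕1⊕0⊕1⊕1⊕0⊕0⊕1⊕1⊕0⊕0⊕1 = 0
s4: b4⊕b5⊕b6⊕b7⊕b12⊕b13⊕b14⊕b15⊕b20⊕b21⊕b22⊕b23⊕b28⊕b29⊕b30⊕b31 = 0⊕0⊕1⊕0⊕1⊕1⊕0⊕1⊕0⊕1⊕0⊕1⊕1⊕0⊕0⊕1 = 0
s8: b8⊕b9⊕b10⊕b11⊕b12⊕b13⊕b14⊕b15⊕b24⊕b25⊕b26⊕b27⊕b28⊕b29⊕b30⊕b31 = 0⊕0⊕1⊕1⊕1⊕1⊕0⊕1⊕1⊕1⊕1⊕0⊕1⊕0⊕0⊕1 = 0
s16: b16⊕b17⊕b18⊕b19⊕b20⊕b21⊕b22⊕b23⊕b24⊕b25⊕b26⊕b27⊕b28⊕b29⊕b30⊕b31 = 0⊕0⊕1⊕0⊕0⊕1⊕0⊕1⊕1⊕1⊕1⊕0⊕1⊕0⊕0⊕1 = 0
Syndrome (s16...s1) = 00000 → position 0 (no error).

0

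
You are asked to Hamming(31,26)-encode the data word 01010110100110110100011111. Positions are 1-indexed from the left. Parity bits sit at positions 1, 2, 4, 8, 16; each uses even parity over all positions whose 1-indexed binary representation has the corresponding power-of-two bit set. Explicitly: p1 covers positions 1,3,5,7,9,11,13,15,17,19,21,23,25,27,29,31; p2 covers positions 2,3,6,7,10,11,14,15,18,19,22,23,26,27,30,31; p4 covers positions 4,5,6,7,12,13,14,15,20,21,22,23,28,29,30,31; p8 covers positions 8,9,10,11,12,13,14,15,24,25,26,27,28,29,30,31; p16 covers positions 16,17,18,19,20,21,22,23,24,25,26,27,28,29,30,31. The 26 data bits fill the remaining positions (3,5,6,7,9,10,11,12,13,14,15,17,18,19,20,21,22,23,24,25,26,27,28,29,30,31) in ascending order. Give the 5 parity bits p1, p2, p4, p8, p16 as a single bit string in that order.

Place data bits at non-power-of-two positions: b3=0, b5=1, b6=0, b7=1, b9=0, b10=1, b11=1, b12=0, b13=1, b14=0, b15=0, b17=1, b18=1, b19=0, b20=1, b21=1, b22=0, b23=1, b24=0, b25=0, b26=0, b27=1, b28=1, b29=1, b30=1, b31=1.
p1 = XOR of data positions {3,5,7,9,11,13,15,17,19,21,23,25,27,29,31} = 0⊕1⊕1⊕0⊕1⊕1⊕0⊕1⊕0⊕1⊕1⊕0⊕1⊕1⊕1 = 0
p2 = XOR of data positions {3,6,7,10,11,14,15,18,19,22,23,26,27,30,31} = 0⊕0⊕1⊕1⊕1⊕0⊕0⊕1⊕0⊕0⊕1⊕0⊕1⊕1⊕1 = 0
p4 = XOR of data positions {5,6,7,12,13,14,15,20,21,22,23,28,29,30,31} = 1⊕0⊕1⊕0⊕1⊕0⊕0⊕1⊕1⊕0⊕1⊕1⊕1⊕1⊕1 = 0
p8 = XOR of data positions {9,10,11,12,13,14,15,24,25,26,27,28,29,30,31} = 0⊕1⊕1⊕0⊕1⊕0⊕0⊕0⊕0⊕0⊕1⊕1⊕1⊕1⊕1 = 0
p16 = XOR of data positions {17,18,19,20,21,22,23,24,25,26,27,28,29,30,31} = 1⊕1⊕0⊕1⊕1⊕0⊕1⊕0⊕0⊕0⊕1⊕1⊕1⊕1⊕1 = 0
Parity bits p1,p2,p4,p8,p16 = 00000

00000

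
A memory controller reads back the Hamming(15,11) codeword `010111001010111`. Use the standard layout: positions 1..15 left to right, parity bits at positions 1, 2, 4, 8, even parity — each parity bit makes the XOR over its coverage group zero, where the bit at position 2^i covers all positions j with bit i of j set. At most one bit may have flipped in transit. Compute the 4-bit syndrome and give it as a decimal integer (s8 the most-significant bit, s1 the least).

s1: b1⊕b3⊕b5⊕b7⊕b9⊕b11⊕b13⊕b15 = 0⊕0⊕1⊕0⊕1⊕1⊕1⊕1 = 1
s2: b2⊕b3⊕b6⊕b7⊕b10⊕b11⊕b14⊕b15 = 1⊕0⊕1⊕0⊕0⊕1⊕1⊕1 = 1
s4: b4⊕b5⊕b6⊕b7⊕b12⊕b13⊕b14⊕b15 = 1⊕1⊕1⊕0⊕0⊕1⊕1⊕1 = 0
s8: b8⊕b9⊕b10⊕b11⊕b12⊕b13⊕b14⊕b15 = 0⊕1⊕0⊕1⊕0⊕1⊕1⊕1 = 1
Syndrome (s8...s1) = 1011 → position 11.

11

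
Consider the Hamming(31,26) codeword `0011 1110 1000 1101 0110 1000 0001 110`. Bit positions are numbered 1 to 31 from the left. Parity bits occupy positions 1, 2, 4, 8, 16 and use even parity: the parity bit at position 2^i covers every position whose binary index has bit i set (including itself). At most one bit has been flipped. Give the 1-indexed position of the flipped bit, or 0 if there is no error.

s1: b1⊕b3⊕b5⊕b7⊕b9⊕b11⊕b13⊕b15⊕b17⊕b19⊕b21⊕b23⊕b25⊕b27⊕b29⊕b31 = 0⊕1⊕1⊕1⊕1⊕0⊕1⊕0⊕0⊕1⊕1⊕0⊕0⊕0⊕1⊕0 = 0
s2: b2⊕b3⊕b6⊕b7⊕b10⊕b11⊕b14⊕b15⊕b18⊕b19⊕b22⊕b23⊕b26⊕b27⊕b30⊕b31 = 0⊕1⊕1⊕1⊕0⊕0⊕1⊕0⊕1⊕1⊕0⊕0⊕0⊕0⊕1⊕0 = 1
s4: b4⊕b5⊕b6⊕b7⊕b12⊕b13⊕b14⊕b15⊕b20⊕b21⊕b22⊕b23⊕b28⊕b29⊕b30⊕b31 = 1⊕1⊕1⊕1⊕0⊕1⊕1⊕0⊕0⊕1⊕0⊕0⊕1⊕1⊕1⊕0 = 0
s8: b8⊕b9⊕b10⊕b11⊕b12⊕b13⊕b14⊕b15⊕b24⊕b25⊕b26⊕b27⊕b28⊕b29⊕b30⊕b31 = 0⊕1⊕0⊕0⊕0⊕1⊕1⊕0⊕0⊕0⊕0⊕0⊕1⊕1⊕1⊕0 = 0
s16: b16⊕b17⊕b18⊕b19⊕b20⊕b21⊕b22⊕b23⊕b24⊕b25⊕b26⊕b27⊕b28⊕b29⊕b30⊕b31 = 1⊕0⊕1⊕1⊕0⊕1⊕0⊕0⊕0⊕0⊕0⊕0⊕1⊕1⊕1⊕0 = 1
Syndrome (s16...s1) = 10010 → position 18.

18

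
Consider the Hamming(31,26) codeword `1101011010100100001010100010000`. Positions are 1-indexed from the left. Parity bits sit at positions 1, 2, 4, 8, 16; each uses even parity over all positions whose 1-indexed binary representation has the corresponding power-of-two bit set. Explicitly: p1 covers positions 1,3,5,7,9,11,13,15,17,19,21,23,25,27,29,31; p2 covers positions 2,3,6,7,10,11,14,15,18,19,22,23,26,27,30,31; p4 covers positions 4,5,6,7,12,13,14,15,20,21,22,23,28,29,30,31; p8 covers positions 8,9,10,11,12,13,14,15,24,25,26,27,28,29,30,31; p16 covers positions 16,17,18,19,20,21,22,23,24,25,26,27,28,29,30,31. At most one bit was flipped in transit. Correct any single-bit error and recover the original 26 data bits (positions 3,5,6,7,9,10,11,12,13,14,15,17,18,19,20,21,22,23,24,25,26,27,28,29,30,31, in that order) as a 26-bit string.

00111010010001010100010000

s1: b1⊕b3⊕b5⊕b7⊕b9⊕b11⊕b13⊕b15⊕b17⊕b19⊕b21⊕b23⊕b25⊕b27⊕b29⊕b31 = 1⊕0⊕0⊕1⊕1⊕1⊕0⊕0⊕0⊕1⊕1⊕1⊕0⊕1⊕0⊕0 = 0
s2: b2⊕b3⊕b6⊕b7⊕b10⊕b11⊕b14⊕b15⊕b18⊕b19⊕b22⊕b23⊕b26⊕b27⊕b30⊕b31 = 1⊕0⊕1⊕1⊕0⊕1⊕1⊕0⊕0⊕1⊕0⊕1⊕0⊕1⊕0⊕0 = 0
s4: b4⊕b5⊕b6⊕b7⊕b12⊕b13⊕b14⊕b15⊕b20⊕b21⊕b22⊕b23⊕b28⊕b29⊕b30⊕b31 = 1⊕0⊕1⊕1⊕0⊕0⊕1⊕0⊕0⊕1⊕0⊕1⊕0⊕0⊕0⊕0 = 0
s8: b8⊕b9⊕b10⊕b11⊕b12⊕b13⊕b14⊕b15⊕b24⊕b25⊕b26⊕b27⊕b28⊕b29⊕b30⊕b31 = 0⊕1⊕0⊕1⊕0⊕0⊕1⊕0⊕0⊕0⊕0⊕1⊕0⊕0⊕0⊕0 = 0
s16: b16⊕b17⊕b18⊕b19⊕b20⊕b21⊕b22⊕b23⊕b24⊕b25⊕b26⊕b27⊕b28⊕b29⊕b30⊕b31 = 0⊕0⊕0⊕1⊕0⊕1⊕0⊕1⊕0⊕0⊕0⊕1⊕0⊕0⊕0⊕0 = 0
Syndrome (s16...s1) = 00000 → position 0 (no error).
No correction needed.
Data bits at positions 3,5,6,7,9,10,11,12,13,14,15,17,18,19,20,21,22,23,24,25,26,27,28,29,30,31: 00111010010001010100010000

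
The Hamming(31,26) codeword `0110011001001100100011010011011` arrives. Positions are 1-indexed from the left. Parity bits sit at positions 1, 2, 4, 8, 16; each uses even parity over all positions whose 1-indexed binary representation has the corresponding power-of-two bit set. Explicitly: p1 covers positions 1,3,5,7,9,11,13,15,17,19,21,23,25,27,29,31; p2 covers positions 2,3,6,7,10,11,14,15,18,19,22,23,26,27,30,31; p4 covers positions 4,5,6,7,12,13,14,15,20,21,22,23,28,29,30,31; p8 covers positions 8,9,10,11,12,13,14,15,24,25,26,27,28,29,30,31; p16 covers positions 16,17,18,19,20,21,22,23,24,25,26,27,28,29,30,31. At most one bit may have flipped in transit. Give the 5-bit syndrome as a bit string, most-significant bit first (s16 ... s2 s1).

s1: b1⊕b3⊕b5⊕b7⊕b9⊕b11⊕b13⊕b15⊕b17⊕b19⊕b21⊕b23⊕b25⊕b27⊕b29⊕b31 = 0⊕1⊕0⊕1⊕0⊕0⊕1⊕0⊕1⊕0⊕1⊕0⊕0⊕1⊕0⊕1 = 1
s2: b2⊕b3⊕b6⊕b7⊕b10⊕b11⊕b14⊕b15⊕b18⊕b19⊕b22⊕b23⊕b26⊕b27⊕b30⊕b31 = 1⊕1⊕1⊕1⊕1⊕0⊕1⊕0⊕0⊕0⊕1⊕0⊕0⊕1⊕1⊕1 = 0
s4: b4⊕b5⊕b6⊕b7⊕b12⊕b13⊕b14⊕b15⊕b20⊕b21⊕b22⊕b23⊕b28⊕b29⊕b30⊕b31 = 0⊕0⊕1⊕1⊕0⊕1⊕1⊕0⊕0⊕1⊕1⊕0⊕1⊕0⊕1⊕1 = 1
s8: b8⊕b9⊕b10⊕b11⊕b12⊕b13⊕b14⊕b15⊕b24⊕b25⊕b26⊕b27⊕b28⊕b29⊕b30⊕b31 = 0⊕0⊕1⊕0⊕0⊕1⊕1⊕0⊕1⊕0⊕0⊕1⊕1⊕0⊕1⊕1 = 0
s16: b16⊕b17⊕b18⊕b19⊕b20⊕b21⊕b22⊕b23⊕b24⊕b25⊕b26⊕b27⊕b28⊕b29⊕b30⊕b31 = 0⊕1⊕0⊕0⊕0⊕1⊕1⊕0⊕1⊕0⊕0⊕1⊕1⊕0⊕1⊕1 = 0
Syndrome (s16...s1) = 00101 → position 5.

00101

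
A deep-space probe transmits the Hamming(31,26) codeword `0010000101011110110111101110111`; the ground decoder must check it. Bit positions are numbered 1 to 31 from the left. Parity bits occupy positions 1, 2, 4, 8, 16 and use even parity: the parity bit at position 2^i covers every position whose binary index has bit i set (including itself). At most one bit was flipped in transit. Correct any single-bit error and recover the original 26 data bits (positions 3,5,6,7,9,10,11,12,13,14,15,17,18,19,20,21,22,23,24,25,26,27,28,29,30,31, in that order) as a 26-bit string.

10100101111110111101110111

s1: b1⊕b3⊕b5⊕b7⊕b9⊕b11⊕b13⊕b15⊕b17⊕b19⊕b21⊕b23⊕b25⊕b27⊕b29⊕b31 = 0⊕1⊕0⊕0⊕0⊕0⊕1⊕1⊕1⊕0⊕1⊕1⊕1⊕1⊕1⊕1 = 0
s2: b2⊕b3⊕b6⊕b7⊕b10⊕b11⊕b14⊕b15⊕b18⊕b19⊕b22⊕b23⊕b26⊕b27⊕b30⊕b31 = 0⊕1⊕0⊕0⊕1⊕0⊕1⊕1⊕1⊕0⊕1⊕1⊕1⊕1⊕1⊕1 = 1
s4: b4⊕b5⊕b6⊕b7⊕b12⊕b13⊕b14⊕b15⊕b20⊕b21⊕b22⊕b23⊕b28⊕b29⊕b30⊕b31 = 0⊕0⊕0⊕0⊕1⊕1⊕1⊕1⊕1⊕1⊕1⊕1⊕0⊕1⊕1⊕1 = 1
s8: b8⊕b9⊕b10⊕b11⊕b12⊕b13⊕b14⊕b15⊕b24⊕b25⊕b26⊕b27⊕b28⊕b29⊕b30⊕b31 = 1⊕0⊕1⊕0⊕1⊕1⊕1⊕1⊕0⊕1⊕1⊕1⊕0⊕1⊕1⊕1 = 0
s16: b16⊕b17⊕b18⊕b19⊕b20⊕b21⊕b22⊕b23⊕b24⊕b25⊕b26⊕b27⊕b28⊕b29⊕b30⊕b31 = 0⊕1⊕1⊕0⊕1⊕1⊕1⊕1⊕0⊕1⊕1⊕1⊕0⊕1⊕1⊕1 = 0
Syndrome (s16...s1) = 00110 → position 6.
Flip bit 6: corrected codeword = 0010010101011110110111101110111
Data bits at positions 3,5,6,7,9,10,11,12,13,14,15,17,18,19,20,21,22,23,24,25,26,27,28,29,30,31: 10100101111110111101110111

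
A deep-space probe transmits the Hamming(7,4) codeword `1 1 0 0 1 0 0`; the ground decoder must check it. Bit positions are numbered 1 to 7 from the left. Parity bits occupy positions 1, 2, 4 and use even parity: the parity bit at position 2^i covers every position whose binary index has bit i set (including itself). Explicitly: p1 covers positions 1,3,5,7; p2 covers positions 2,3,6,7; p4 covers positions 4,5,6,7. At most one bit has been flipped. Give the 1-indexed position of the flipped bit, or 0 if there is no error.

6

s1: b1⊕b3⊕b5⊕b7 = 1⊕0⊕1⊕0 = 0
s2: b2⊕b3⊕b6⊕b7 = 1⊕0⊕0⊕0 = 1
s4: b4⊕b5⊕b6⊕b7 = 0⊕1⊕0⊕0 = 1
Syndrome (s4...s1) = 110 → position 6.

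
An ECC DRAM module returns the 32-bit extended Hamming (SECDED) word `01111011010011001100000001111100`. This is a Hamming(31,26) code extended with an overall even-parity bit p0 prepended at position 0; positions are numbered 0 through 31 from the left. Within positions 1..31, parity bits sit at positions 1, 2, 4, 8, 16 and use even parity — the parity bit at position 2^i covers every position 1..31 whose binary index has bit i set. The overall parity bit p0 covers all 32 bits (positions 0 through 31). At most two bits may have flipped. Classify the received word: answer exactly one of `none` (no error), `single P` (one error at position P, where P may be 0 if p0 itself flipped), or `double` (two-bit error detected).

s1: b1⊕b3⊕b5⊕b7⊕b9⊕b11⊕b13⊕b15⊕b17⊕b19⊕b21⊕b23⊕b25⊕b27⊕b29⊕b31 = 1⊕1⊕0⊕1⊕1⊕0⊕1⊕0⊕1⊕0⊕0⊕0⊕1⊕1⊕1⊕0 = 1
s2: b2⊕b3⊕b6⊕b7⊕b10⊕b11⊕b14⊕b15⊕b18⊕b19⊕b22⊕b23⊕b26⊕b27⊕b30⊕b31 = 1⊕1⊕1⊕1⊕0⊕0⊕0⊕0⊕0⊕0⊕0⊕0⊕1⊕1⊕0⊕0 = 0
s4: b4⊕b5⊕b6⊕b7⊕b12⊕b13⊕b14⊕b15⊕b20⊕b21⊕b22⊕b23⊕b28⊕b29⊕b30⊕b31 = 1⊕0⊕1⊕1⊕1⊕1⊕0⊕0⊕0⊕0⊕0⊕0⊕1⊕1⊕0⊕0 = 1
s8: b8⊕b9⊕b10⊕b11⊕b12⊕b13⊕b14⊕b15⊕b24⊕b25⊕b26⊕b27⊕b28⊕b29⊕b30⊕b31 = 0⊕1⊕0⊕0⊕1⊕1⊕0⊕0⊕0⊕1⊕1⊕1⊕1⊕1⊕0⊕0 = 0
s16: b16⊕b17⊕b18⊕b19⊕b20⊕b21⊕b22⊕b23⊕b24⊕b25⊕b26⊕b27⊕b28⊕b29⊕b30⊕b31 = 1⊕1⊕0⊕0⊕0⊕0⊕0⊕0⊕0⊕1⊕1⊕1⊕1⊕1⊕0⊕0 = 1
Syndrome (s16...s1) = 10101 → position 21.
Overall parity (XOR of all 32 bits, including p0): 0⊕1⊕1⊕1⊕1⊕0⊕1⊕1⊕0⊕1⊕0⊕0⊕1⊕1⊕0⊕0⊕1⊕1⊕0⊕0⊕0⊕0⊕0⊕0⊕0⊕1⊕1⊕1⊕1⊕1⊕0⊕0 = 0
Overall=0, syndrome position=21 → double-bit error detected (uncorrectable).

double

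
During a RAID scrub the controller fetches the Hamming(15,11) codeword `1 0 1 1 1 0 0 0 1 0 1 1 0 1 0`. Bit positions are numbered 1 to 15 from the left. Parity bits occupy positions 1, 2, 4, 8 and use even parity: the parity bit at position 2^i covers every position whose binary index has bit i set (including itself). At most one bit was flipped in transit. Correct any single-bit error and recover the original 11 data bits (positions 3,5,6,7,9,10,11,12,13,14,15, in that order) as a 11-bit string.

s1: b1⊕b3⊕b5⊕b7⊕b9⊕b11⊕b13⊕b15 = 1⊕1⊕1⊕0⊕1⊕1⊕0⊕0 = 1
s2: b2⊕b3⊕b6⊕b7⊕b10⊕b11⊕b14⊕b15 = 0⊕1⊕0⊕0⊕0⊕1⊕1⊕0 = 1
s4: b4⊕b5⊕b6⊕b7⊕b12⊕b13⊕b14⊕b15 = 1⊕1⊕0⊕0⊕1⊕0⊕1⊕0 = 0
s8: b8⊕b9⊕b10⊕b11⊕b12⊕b13⊕b14⊕b15 = 0⊕1⊕0⊕1⊕1⊕0⊕1⊕0 = 0
Syndrome (s8...s1) = 0011 → position 3.
Flip bit 3: corrected codeword = 100110001011010
Data bits at positions 3,5,6,7,9,10,11,12,13,14,15: 01001011010

01001011010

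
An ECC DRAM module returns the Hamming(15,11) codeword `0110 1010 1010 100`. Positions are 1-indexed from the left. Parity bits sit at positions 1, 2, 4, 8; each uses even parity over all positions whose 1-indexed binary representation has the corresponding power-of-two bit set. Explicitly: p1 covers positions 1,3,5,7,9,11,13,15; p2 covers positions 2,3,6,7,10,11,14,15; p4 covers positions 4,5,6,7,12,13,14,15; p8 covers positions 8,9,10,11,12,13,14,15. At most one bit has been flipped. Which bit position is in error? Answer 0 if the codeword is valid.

12

s1: b1⊕b3⊕b5⊕b7⊕b9⊕b11⊕b13⊕b15 = 0⊕1⊕1⊕1⊕1⊕1⊕1⊕0 = 0
s2: b2⊕b3⊕b6⊕b7⊕b10⊕b11⊕b14⊕b15 = 1⊕1⊕0⊕1⊕0⊕1⊕0⊕0 = 0
s4: b4⊕b5⊕b6⊕b7⊕b12⊕b13⊕b14⊕b15 = 0⊕1⊕0⊕1⊕0⊕1⊕0⊕0 = 1
s8: b8⊕b9⊕b10⊕b11⊕b12⊕b13⊕b14⊕b15 = 0⊕1⊕0⊕1⊕0⊕1⊕0⊕0 = 1
Syndrome (s8...s1) = 1100 → position 12.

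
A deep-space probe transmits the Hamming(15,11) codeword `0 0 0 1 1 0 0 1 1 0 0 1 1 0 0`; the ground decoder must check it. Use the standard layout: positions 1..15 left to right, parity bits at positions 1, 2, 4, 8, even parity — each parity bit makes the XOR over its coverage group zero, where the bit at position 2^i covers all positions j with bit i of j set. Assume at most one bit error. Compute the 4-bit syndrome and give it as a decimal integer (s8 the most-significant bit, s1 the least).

1

s1: b1⊕b3⊕b5⊕b7⊕b9⊕b11⊕b13⊕b15 = 0⊕0⊕1⊕0⊕1⊕0⊕1⊕0 = 1
s2: b2⊕b3⊕b6⊕b7⊕b10⊕b11⊕b14⊕b15 = 0⊕0⊕0⊕0⊕0⊕0⊕0⊕0 = 0
s4: b4⊕b5⊕b6⊕b7⊕b12⊕b13⊕b14⊕b15 = 1⊕1⊕0⊕0⊕1⊕1⊕0⊕0 = 0
s8: b8⊕b9⊕b10⊕b11⊕b12⊕b13⊕b14⊕b15 = 1⊕1⊕0⊕0⊕1⊕1⊕0⊕0 = 0
Syndrome (s8...s1) = 0001 → position 1.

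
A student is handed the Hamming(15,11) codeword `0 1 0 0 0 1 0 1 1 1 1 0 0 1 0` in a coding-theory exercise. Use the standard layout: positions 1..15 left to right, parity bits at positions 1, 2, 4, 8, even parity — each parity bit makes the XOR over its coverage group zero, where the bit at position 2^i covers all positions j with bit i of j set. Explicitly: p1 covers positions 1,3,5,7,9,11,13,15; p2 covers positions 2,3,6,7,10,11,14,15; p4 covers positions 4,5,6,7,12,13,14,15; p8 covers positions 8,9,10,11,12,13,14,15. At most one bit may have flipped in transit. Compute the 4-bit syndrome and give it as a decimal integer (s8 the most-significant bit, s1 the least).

10

s1: b1⊕b3⊕b5⊕b7⊕b9⊕b11⊕b13⊕b15 = 0⊕0⊕0⊕0⊕1⊕1⊕0⊕0 = 0
s2: b2⊕b3⊕b6⊕b7⊕b10⊕b11⊕b14⊕b15 = 1⊕0⊕1⊕0⊕1⊕1⊕1⊕0 = 1
s4: b4⊕b5⊕b6⊕b7⊕b12⊕b13⊕b14⊕b15 = 0⊕0⊕1⊕0⊕0⊕0⊕1⊕0 = 0
s8: b8⊕b9⊕b10⊕b11⊕b12⊕b13⊕b14⊕b15 = 1⊕1⊕1⊕1⊕0⊕0⊕1⊕0 = 1
Syndrome (s8...s1) = 1010 → position 10.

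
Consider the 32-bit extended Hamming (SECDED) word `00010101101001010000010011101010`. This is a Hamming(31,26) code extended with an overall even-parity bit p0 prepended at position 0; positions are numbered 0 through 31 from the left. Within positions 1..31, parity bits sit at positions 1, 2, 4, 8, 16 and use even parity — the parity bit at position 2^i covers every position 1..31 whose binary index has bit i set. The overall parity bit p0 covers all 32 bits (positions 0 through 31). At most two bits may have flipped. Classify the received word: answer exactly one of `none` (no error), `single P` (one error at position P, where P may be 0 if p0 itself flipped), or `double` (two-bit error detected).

s1: b1⊕b3⊕b5⊕b7⊕b9⊕b11⊕b13⊕b15⊕b17⊕b19⊕b21⊕b23⊕b25⊕b27⊕b29⊕b31 = 0⊕1⊕1⊕1⊕0⊕0⊕1⊕1⊕0⊕0⊕1⊕0⊕1⊕0⊕0⊕0 = 1
s2: b2⊕b3⊕b6⊕b7⊕b10⊕b11⊕b14⊕b15⊕b18⊕b19⊕b22⊕b23⊕b26⊕b27⊕b30⊕b31 = 0⊕1⊕0⊕1⊕1⊕0⊕0⊕1⊕0⊕0⊕0⊕0⊕1⊕0⊕1⊕0 = 0
s4: b4⊕b5⊕b6⊕b7⊕b12⊕b13⊕b14⊕b15⊕b20⊕b21⊕b22⊕b23⊕b28⊕b29⊕b30⊕b31 = 0⊕1⊕0⊕1⊕0⊕1⊕0⊕1⊕0⊕1⊕0⊕0⊕1⊕0⊕1⊕0 = 1
s8: b8⊕b9⊕b10⊕b11⊕b12⊕b13⊕b14⊕b15⊕b24⊕b25⊕b26⊕b27⊕b28⊕b29⊕b30⊕b31 = 1⊕0⊕1⊕0⊕0⊕1⊕0⊕1⊕1⊕1⊕1⊕0⊕1⊕0⊕1⊕0 = 1
s16: b16⊕b17⊕b18⊕b19⊕b20⊕b21⊕b22⊕b23⊕b24⊕b25⊕b26⊕b27⊕b28⊕b29⊕b30⊕b31 = 0⊕0⊕0⊕0⊕0⊕1⊕0⊕0⊕1⊕1⊕1⊕0⊕1⊕0⊕1⊕0 = 0
Syndrome (s16...s1) = 01101 → position 13.
Overall parity (XOR of all 32 bits, including p0): 0⊕0⊕0⊕1⊕0⊕1⊕0⊕1⊕1⊕0⊕1⊕0⊕0⊕1⊕0⊕1⊕0⊕0⊕0⊕0⊕0⊕1⊕0⊕0⊕1⊕1⊕1⊕0⊕1⊕0⊕1⊕0 = 1
Overall=1, syndrome position=13 → single-bit error at position 13.

single 13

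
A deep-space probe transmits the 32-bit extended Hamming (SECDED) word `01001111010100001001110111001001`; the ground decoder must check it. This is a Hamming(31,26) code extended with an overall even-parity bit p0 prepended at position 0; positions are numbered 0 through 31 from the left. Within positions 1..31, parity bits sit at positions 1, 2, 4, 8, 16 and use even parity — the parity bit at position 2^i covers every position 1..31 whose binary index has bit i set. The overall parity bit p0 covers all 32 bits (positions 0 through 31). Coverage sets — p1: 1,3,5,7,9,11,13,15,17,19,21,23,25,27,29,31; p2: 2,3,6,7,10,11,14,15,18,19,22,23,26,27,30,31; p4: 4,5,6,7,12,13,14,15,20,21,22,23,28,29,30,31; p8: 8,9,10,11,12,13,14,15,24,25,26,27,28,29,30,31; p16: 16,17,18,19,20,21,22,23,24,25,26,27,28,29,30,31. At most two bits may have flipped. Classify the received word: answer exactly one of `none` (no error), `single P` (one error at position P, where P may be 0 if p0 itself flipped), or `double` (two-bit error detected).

s1: b1⊕b3⊕b5⊕b7⊕b9⊕b11⊕b13⊕b15⊕b17⊕b19⊕b21⊕b23⊕b25⊕b27⊕b29⊕b31 = 1⊕0⊕1⊕1⊕1⊕1⊕0⊕0⊕0⊕1⊕1⊕1⊕1⊕0⊕0⊕1 = 0
s2: b2⊕b3⊕b6⊕b7⊕b10⊕b11⊕b14⊕b15⊕b18⊕b19⊕b22⊕b23⊕b26⊕b27⊕b30⊕b31 = 0⊕0⊕1⊕1⊕0⊕1⊕0⊕0⊕0⊕1⊕0⊕1⊕0⊕0⊕0⊕1 = 0
s4: b4⊕b5⊕b6⊕b7⊕b12⊕b13⊕b14⊕b15⊕b20⊕b21⊕b22⊕b23⊕b28⊕b29⊕b30⊕b31 = 1⊕1⊕1⊕1⊕0⊕0⊕0⊕0⊕1⊕1⊕0⊕1⊕1⊕0⊕0⊕1 = 1
s8: b8⊕b9⊕b10⊕b11⊕b12⊕b13⊕b14⊕b15⊕b24⊕b25⊕b26⊕b27⊕b28⊕b29⊕b30⊕b31 = 0⊕1⊕0⊕1⊕0⊕0⊕0⊕0⊕1⊕1⊕0⊕0⊕1⊕0⊕0⊕1 = 0
s16: b16⊕b17⊕b18⊕b19⊕b20⊕b21⊕b22⊕b23⊕b24⊕b25⊕b26⊕b27⊕b28⊕b29⊕b30⊕b31 = 1⊕0⊕0⊕1⊕1⊕1⊕0⊕1⊕1⊕1⊕0⊕0⊕1⊕0⊕0⊕1 = 1
Syndrome (s16...s1) = 10100 → position 20.
Overall parity (XOR of all 32 bits, including p0): 0⊕1⊕0⊕0⊕1⊕1⊕1⊕1⊕0⊕1⊕0⊕1⊕0⊕0⊕0⊕0⊕1⊕0⊕0⊕1⊕1⊕1⊕0⊕1⊕1⊕1⊕0⊕0⊕1⊕0⊕0⊕1 = 0
Overall=0, syndrome position=20 → double-bit error detected (uncorrectable).

double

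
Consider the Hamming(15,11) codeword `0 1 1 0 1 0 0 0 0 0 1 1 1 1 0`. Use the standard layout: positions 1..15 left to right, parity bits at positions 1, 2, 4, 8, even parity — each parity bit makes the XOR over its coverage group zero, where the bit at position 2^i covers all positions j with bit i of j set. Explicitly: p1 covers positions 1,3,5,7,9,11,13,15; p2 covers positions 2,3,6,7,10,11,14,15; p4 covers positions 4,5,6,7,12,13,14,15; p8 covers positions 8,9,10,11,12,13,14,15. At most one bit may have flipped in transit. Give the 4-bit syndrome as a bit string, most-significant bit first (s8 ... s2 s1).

0000

s1: b1⊕b3⊕b5⊕b7⊕b9⊕b11⊕b13⊕b15 = 0⊕1⊕1⊕0⊕0⊕1⊕1⊕0 = 0
s2: b2⊕b3⊕b6⊕b7⊕b10⊕b11⊕b14⊕b15 = 1⊕1⊕0⊕0⊕0⊕1⊕1⊕0 = 0
s4: b4⊕b5⊕b6⊕b7⊕b12⊕b13⊕b14⊕b15 = 0⊕1⊕0⊕0⊕1⊕1⊕1⊕0 = 0
s8: b8⊕b9⊕b10⊕b11⊕b12⊕b13⊕b14⊕b15 = 0⊕0⊕0⊕1⊕1⊕1⊕1⊕0 = 0
Syndrome (s8...s1) = 0000 → position 0 (no error).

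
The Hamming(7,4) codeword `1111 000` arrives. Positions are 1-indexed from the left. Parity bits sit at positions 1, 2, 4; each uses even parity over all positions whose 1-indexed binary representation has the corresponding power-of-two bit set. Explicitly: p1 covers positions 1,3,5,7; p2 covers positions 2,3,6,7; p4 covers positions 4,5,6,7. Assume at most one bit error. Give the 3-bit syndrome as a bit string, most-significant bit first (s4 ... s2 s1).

s1: b1⊕b3⊕b5⊕b7 = 1⊕1⊕0⊕0 = 0
s2: b2⊕b3⊕b6⊕b7 = 1⊕1⊕0⊕0 = 0
s4: b4⊕b5⊕b6⊕b7 = 1⊕0⊕0⊕0 = 1
Syndrome (s4...s1) = 100 → position 4.

100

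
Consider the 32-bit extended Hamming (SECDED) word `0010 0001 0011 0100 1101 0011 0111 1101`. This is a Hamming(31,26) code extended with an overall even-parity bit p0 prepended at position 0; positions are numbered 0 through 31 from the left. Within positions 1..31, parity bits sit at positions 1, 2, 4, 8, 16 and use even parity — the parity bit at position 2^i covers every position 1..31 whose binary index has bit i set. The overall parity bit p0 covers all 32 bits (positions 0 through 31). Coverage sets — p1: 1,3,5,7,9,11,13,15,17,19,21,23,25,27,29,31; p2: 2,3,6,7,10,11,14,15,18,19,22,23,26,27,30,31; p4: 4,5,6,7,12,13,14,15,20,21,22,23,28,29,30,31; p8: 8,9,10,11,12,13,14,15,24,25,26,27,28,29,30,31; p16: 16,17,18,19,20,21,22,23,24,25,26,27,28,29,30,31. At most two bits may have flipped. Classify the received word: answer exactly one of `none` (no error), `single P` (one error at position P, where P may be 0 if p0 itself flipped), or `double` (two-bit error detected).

s1: b1⊕b3⊕b5⊕b7⊕b9⊕b11⊕b13⊕b15⊕b17⊕b19⊕b21⊕b23⊕b25⊕b27⊕b29⊕b31 = 0⊕0⊕0⊕1⊕0⊕1⊕1⊕0⊕1⊕1⊕0⊕1⊕1⊕1⊕1⊕1 = 0
s2: b2⊕b3⊕b6⊕b7⊕b10⊕b11⊕b14⊕b15⊕b18⊕b19⊕b22⊕b23⊕b26⊕b27⊕b30⊕b31 = 1⊕0⊕0⊕1⊕1⊕1⊕0⊕0⊕0⊕1⊕1⊕1⊕1⊕1⊕0⊕1 = 0
s4: b4⊕b5⊕b6⊕b7⊕b12⊕b13⊕b14⊕b15⊕b20⊕b21⊕b22⊕b23⊕b28⊕b29⊕b30⊕b31 = 0⊕0⊕0⊕1⊕0⊕1⊕0⊕0⊕0⊕0⊕1⊕1⊕1⊕1⊕0⊕1 = 1
s8: b8⊕b9⊕b10⊕b11⊕b12⊕b13⊕b14⊕b15⊕b24⊕b25⊕b26⊕b27⊕b28⊕b29⊕b30⊕b31 = 0⊕0⊕1⊕1⊕0⊕1⊕0⊕0⊕0⊕1⊕1⊕1⊕1⊕1⊕0⊕1 = 1
s16: b16⊕b17⊕b18⊕b19⊕b20⊕b21⊕b22⊕b23⊕b24⊕b25⊕b26⊕b27⊕b28⊕b29⊕b30⊕b31 = 1⊕1⊕0⊕1⊕0⊕0⊕1⊕1⊕0⊕1⊕1⊕1⊕1⊕1⊕0⊕1 = 1
Syndrome (s16...s1) = 11100 → position 28.
Overall parity (XOR of all 32 bits, including p0): 0⊕0⊕1⊕0⊕0⊕0⊕0⊕1⊕0⊕0⊕1⊕1⊕0⊕1⊕0⊕0⊕1⊕1⊕0⊕1⊕0⊕0⊕1⊕1⊕0⊕1⊕1⊕1⊕1⊕1⊕0⊕1 = 0
Overall=0, syndrome position=28 → double-bit error detected (uncorrectable).

double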